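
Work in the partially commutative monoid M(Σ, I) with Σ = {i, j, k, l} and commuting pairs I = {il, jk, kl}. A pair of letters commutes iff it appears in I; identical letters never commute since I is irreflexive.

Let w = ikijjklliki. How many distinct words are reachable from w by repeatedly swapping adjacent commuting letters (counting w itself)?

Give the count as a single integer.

0(i) covers ∅
1(k) covers 0:i
2(i) covers 1:k
3(j) covers 2:i
4(j) covers 3:j
5(k) covers 2:i
6(l) covers 4:j
7(l) covers 6:l
8(i) covers 4:j, 5:k
9(k) covers 8:i
10(i) covers 9:k
floor of heap: 0:i
completions by unplaced set U, small U first (add the entries for U minus each lowest piece of U):
  |U|=1: {7}:1  {10}:1
  |U|=2: {6,7}:1  {7,10}:2  {9,10}:1
  |U|=3: {6,7,10}:3  {7,9,10}:3  {8,9,10}:1
  |U|=4: {5,8,9,10}:1  {6,7,9,10}:6  {7,8,9,10}:4
  |U|=5: {5,7,8,9,10}:5  {6,7,8,9,10}:10
  |U|=6: {4,6,7,8,9,10}:10  {5,6,7,8,9,10}:15
  |U|=7: {3,4,6,7,8,9,10}:10  {4,5,6,7,8,9,10}:25
  |U|=8: {3,4,5,6,7,8,9,10}:35
  |U|=9: {2,3,4,5,6,7,8,9,10}:35
  start at 0(i): 35

35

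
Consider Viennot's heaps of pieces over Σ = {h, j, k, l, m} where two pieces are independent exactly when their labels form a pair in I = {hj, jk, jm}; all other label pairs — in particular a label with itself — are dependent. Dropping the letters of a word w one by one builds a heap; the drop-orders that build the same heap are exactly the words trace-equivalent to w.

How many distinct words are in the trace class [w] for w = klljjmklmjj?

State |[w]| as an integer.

piece 0:k — minimal
piece 1:l rests on {0:k}
piece 2:l rests on {1:l}
piece 3:j rests on {2:l}
piece 4:j rests on {3:j}
piece 5:m rests on {2:l}
piece 6:k rests on {5:m}
piece 7:l rests on {4:j, 6:k}
piece 8:m rests on {7:l}
piece 9:j rests on {7:l}
piece 10:j rests on {9:j}
minimal pieces: {0:k}
ways to finish when only these pieces remain (= sum over removing one remaining piece with nothing left below it):
  1 left: {8}→1  {10}→1
  2 left: {8,10}→2  {9,10}→1
  3 left: {8,9,10}→3
  4 left: {7,8,9,10}→3
  5 left: {4,7,8,9,10}→3  {6,7,8,9,10}→3
  6 left: {3,4,7,8,9,10}→3  {4,6,7,8,9,10}→6  {5,6,7,8,9,10}→3
  7 left: {3,4,6,7,8,9,10}→9  {4,5,6,7,8,9,10}→9
  8 left: {3,4,5,6,7,8,9,10}→18
  9 left: {2,3,4,5,6,7,8,9,10}→18
  placing 0:k first → 18 extensions

18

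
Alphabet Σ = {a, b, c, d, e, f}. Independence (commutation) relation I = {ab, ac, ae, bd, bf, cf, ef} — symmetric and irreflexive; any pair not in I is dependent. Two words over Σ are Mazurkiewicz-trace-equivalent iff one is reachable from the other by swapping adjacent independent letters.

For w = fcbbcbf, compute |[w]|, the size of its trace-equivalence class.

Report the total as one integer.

21

#0=f has no predecessor
#1=c has no predecessor
#2=b depends on [1:c]
#3=b depends on [2:b]
#4=c depends on [3:b]
#5=b depends on [4:c]
#6=f depends on [0:f]
sources: [0:f, 1:c]
N(rest) = Σ N(rest − s) over sources s of rest; N(one piece) = 1:
  size 1 → [5]=1  [6]=1
  size 2 → [0,6]=1  [4,5]=1  [5,6]=2
  size 3 → [0,5,6]=3  [3,4,5]=1  [4,5,6]=3
  size 4 → [0,4,5,6]=6  [2,3,4,5]=1  [3,4,5,6]=4
  size 5 → [0,3,4,5,6]=10  [1,2,3,4,5]=1  [2,3,4,5,6]=5
  first=0(f) contributes 6
  first=1(c) contributes 15
|[w]| = 21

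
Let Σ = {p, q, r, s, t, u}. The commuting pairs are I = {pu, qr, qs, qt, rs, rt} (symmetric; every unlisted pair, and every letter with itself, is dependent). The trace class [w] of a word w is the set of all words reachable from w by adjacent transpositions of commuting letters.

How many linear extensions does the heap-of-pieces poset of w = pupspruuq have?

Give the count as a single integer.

3

0(p) covers ∅
1(u) covers ∅
2(p) covers 0:p
3(s) covers 1:u, 2:p
4(p) covers 3:s
5(r) covers 4:p
6(u) covers 5:r
7(u) covers 6:u
8(q) covers 7:u
floor of heap: 0:p, 1:u
completions by unplaced set U, small U first (add the entries for U minus each lowest piece of U):
  |U|=1: {8}:1
  |U|=2: {7,8}:1
  |U|=3: {6,7,8}:1
  |U|=4: {5,6,7,8}:1
  |U|=5: {4,5,6,7,8}:1
  |U|=6: {3,4,5,6,7,8}:1
  |U|=7: {1,3,4,5,6,7,8}:1  {2,3,4,5,6,7,8}:1
  start at 0(p): 2
  start at 1(u): 1
sum over floor = 3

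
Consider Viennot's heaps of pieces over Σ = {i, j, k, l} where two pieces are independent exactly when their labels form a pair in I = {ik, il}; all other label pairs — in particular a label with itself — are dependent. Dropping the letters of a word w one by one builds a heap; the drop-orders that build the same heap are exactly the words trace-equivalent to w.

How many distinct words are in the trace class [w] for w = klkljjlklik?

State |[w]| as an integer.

5

#0=k has no predecessor
#1=l depends on [0:k]
#2=k depends on [1:l]
#3=l depends on [2:k]
#4=j depends on [3:l]
#5=j depends on [4:j]
#6=l depends on [5:j]
#7=k depends on [6:l]
#8=l depends on [7:k]
#9=i depends on [5:j]
#10=k depends on [8:l]
sources: [0:k]
N(rest) = Σ N(rest − s) over sources s of rest; N(one piece) = 1:
  size 1 → [9]=1  [10]=1
  size 2 → [8,10]=1  [9,10]=2
  size 3 → [7,8,10]=1  [8,9,10]=3
  size 4 → [6,7,8,10]=1  [7,8,9,10]=4
  size 5 → [6,7,8,9,10]=5
  size 6 → [5,6,7,8,9,10]=5
  size 7 → [4,5,6,7,8,9,10]=5
  size 8 → [3,4,5,6,7,8,9,10]=5
  size 9 → [2,3,4,5,6,7,8,9,10]=5
  first=0(k) contributes 5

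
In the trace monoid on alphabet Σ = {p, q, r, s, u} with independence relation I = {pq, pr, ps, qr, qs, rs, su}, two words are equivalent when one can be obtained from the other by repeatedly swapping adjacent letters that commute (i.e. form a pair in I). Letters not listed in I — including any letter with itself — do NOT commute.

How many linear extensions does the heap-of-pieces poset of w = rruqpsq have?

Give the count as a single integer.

#0=r has no predecessor
#1=r depends on [0:r]
#2=u depends on [1:r]
#3=q depends on [2:u]
#4=p depends on [2:u]
#5=s has no predecessor
#6=q depends on [3:q]
sources: [0:r, 5:s]
N(rest) = Σ N(rest − s) over sources s of rest; N(one piece) = 1:
  size 1 → [4]=1  [5]=1  [6]=1
  size 2 → [3,6]=1  [4,5]=2  [4,6]=2  [5,6]=2
  size 3 → [3,4,6]=3  [3,5,6]=3  [4,5,6]=6
  size 4 → [2,3,4,6]=3  [3,4,5,6]=12
  size 5 → [1,2,3,4,6]=3  [2,3,4,5,6]=15
  first=0(r) contributes 18
  first=5(s) contributes 3
|[w]| = 21

21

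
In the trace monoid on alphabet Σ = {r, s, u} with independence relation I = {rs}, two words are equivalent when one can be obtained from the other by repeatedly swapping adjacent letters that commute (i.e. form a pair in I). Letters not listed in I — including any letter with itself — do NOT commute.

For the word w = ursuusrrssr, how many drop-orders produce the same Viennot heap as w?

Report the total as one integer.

0(u) covers ∅
1(r) covers 0:u
2(s) covers 0:u
3(u) covers 1:r, 2:s
4(u) covers 3:u
5(s) covers 4:u
6(r) covers 4:u
7(r) covers 6:r
8(s) covers 5:s
9(s) covers 8:s
10(r) covers 7:r
floor of heap: 0:u
completions by unplaced set U, small U first (add the entries for U minus each lowest piece of U):
  |U|=1: {9}:1  {10}:1
  |U|=2: {7,10}:1  {8,9}:1  {9,10}:2
  |U|=3: {5,8,9}:1  {6,7,10}:1  {7,9,10}:3  {8,9,10}:3
  |U|=4: {5,8,9,10}:4  {6,7,9,10}:4  {7,8,9,10}:6
  |U|=5: {5,7,8,9,10}:10  {6,7,8,9,10}:10
  |U|=6: {5,6,7,8,9,10}:20
  |U|=7: {4,5,6,7,8,9,10}:20
  |U|=8: {3,4,5,6,7,8,9,10}:20
  |U|=9: {1,3,4,5,6,7,8,9,10}:20  {2,3,4,5,6,7,8,9,10}:20
  start at 0(u): 40

40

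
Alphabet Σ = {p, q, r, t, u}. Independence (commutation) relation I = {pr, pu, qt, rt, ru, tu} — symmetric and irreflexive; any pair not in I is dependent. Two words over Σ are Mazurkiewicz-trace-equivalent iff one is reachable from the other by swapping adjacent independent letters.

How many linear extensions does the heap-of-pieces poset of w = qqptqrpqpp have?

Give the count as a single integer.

5

#0=q has no predecessor
#1=q depends on [0:q]
#2=p depends on [1:q]
#3=t depends on [2:p]
#4=q depends on [2:p]
#5=r depends on [4:q]
#6=p depends on [3:t, 4:q]
#7=q depends on [5:r, 6:p]
#8=p depends on [7:q]
#9=p depends on [8:p]
sources: [0:q]
N(rest) = Σ N(rest − s) over sources s of rest; N(one piece) = 1:
  size 1 → [9]=1
  size 2 → [8,9]=1
  size 3 → [7,8,9]=1
  size 4 → [5,7,8,9]=1  [6,7,8,9]=1
  size 5 → [3,6,7,8,9]=1  [5,6,7,8,9]=2
  size 6 → [3,5,6,7,8,9]=3  [4,5,6,7,8,9]=2
  size 7 → [3,4,5,6,7,8,9]=5
  size 8 → [2,3,4,5,6,7,8,9]=5
  first=0(q) contributes 5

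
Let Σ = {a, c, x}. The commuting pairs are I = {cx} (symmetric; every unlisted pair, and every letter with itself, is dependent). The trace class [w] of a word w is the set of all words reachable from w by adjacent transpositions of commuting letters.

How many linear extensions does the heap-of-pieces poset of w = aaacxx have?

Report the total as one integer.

drop 0:a onto floor
drop 1:a onto {0:a}
drop 2:a onto {1:a}
drop 3:c onto {2:a}
drop 4:x onto {2:a}
drop 5:x onto {4:x}
ground layer = {0:a}
drop-orders for the pieces not yet dropped (sum over which currently-grounded one goes next):
  1 to go: {3} 1  {5} 1
  2 to go: {3,5} 2  {4,5} 1
  3 to go: {3,4,5} 3
  4 to go: {2,3,4,5} 3
  if 0:a drops first: 3 orders

3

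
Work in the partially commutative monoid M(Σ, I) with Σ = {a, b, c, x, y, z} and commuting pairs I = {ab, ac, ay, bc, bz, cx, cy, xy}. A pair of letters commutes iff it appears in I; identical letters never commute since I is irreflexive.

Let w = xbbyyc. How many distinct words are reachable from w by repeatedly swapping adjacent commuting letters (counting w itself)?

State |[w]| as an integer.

6

drop 0:x onto floor
drop 1:b onto {0:x}
drop 2:b onto {1:b}
drop 3:y onto {2:b}
drop 4:y onto {3:y}
drop 5:c onto floor
ground layer = {0:x, 5:c}
drop-orders for the pieces not yet dropped (sum over which currently-grounded one goes next):
  1 to go: {4} 1  {5} 1
  2 to go: {3,4} 1  {4,5} 2
  3 to go: {2,3,4} 1  {3,4,5} 3
  4 to go: {1,2,3,4} 1  {2,3,4,5} 4
  if 0:x drops first: 5 orders
  if 5:c drops first: 1 orders
heap linearizations: 6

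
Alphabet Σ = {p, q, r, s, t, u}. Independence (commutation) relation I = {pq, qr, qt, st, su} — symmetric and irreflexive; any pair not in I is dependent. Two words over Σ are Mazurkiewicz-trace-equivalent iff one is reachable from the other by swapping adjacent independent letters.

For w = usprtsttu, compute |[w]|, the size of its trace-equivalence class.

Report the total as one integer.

10

0(u) covers ∅
1(s) covers ∅
2(p) covers 0:u, 1:s
3(r) covers 2:p
4(t) covers 3:r
5(s) covers 3:r
6(t) covers 4:t
7(t) covers 6:t
8(u) covers 7:t
floor of heap: 0:u, 1:s
completions by unplaced set U, small U first (add the entries for U minus each lowest piece of U):
  |U|=1: {5}:1  {8}:1
  |U|=2: {5,8}:2  {7,8}:1
  |U|=3: {5,7,8}:3  {6,7,8}:1
  |U|=4: {4,6,7,8}:1  {5,6,7,8}:4
  |U|=5: {4,5,6,7,8}:5
  |U|=6: {3,4,5,6,7,8}:5
  |U|=7: {2,3,4,5,6,7,8}:5
  start at 0(u): 5
  start at 1(s): 5
sum over floor = 10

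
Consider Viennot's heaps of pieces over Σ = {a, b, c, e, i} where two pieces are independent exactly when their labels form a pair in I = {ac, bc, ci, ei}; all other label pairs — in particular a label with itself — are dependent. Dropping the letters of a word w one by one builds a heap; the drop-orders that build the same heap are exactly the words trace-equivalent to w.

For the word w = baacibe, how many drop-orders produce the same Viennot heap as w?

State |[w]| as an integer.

drop 0:b onto floor
drop 1:a onto {0:b}
drop 2:a onto {1:a}
drop 3:c onto floor
drop 4:i onto {2:a}
drop 5:b onto {4:i}
drop 6:e onto {3:c, 5:b}
ground layer = {0:b, 3:c}
drop-orders for the pieces not yet dropped (sum over which currently-grounded one goes next):
  1 to go: {6} 1
  2 to go: {3,6} 1  {5,6} 1
  3 to go: {3,5,6} 2  {4,5,6} 1
  4 to go: {2,4,5,6} 1  {3,4,5,6} 3
  5 to go: {1,2,4,5,6} 1  {2,3,4,5,6} 4
  if 0:b drops first: 5 orders
  if 3:c drops first: 1 orders
heap linearizations: 6

6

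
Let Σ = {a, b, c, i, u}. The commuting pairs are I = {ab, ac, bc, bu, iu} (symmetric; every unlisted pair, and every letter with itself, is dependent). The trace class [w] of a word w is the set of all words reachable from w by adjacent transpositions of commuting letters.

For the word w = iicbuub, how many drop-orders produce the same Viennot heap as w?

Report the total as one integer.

0(i) covers ∅
1(i) covers 0:i
2(c) covers 1:i
3(b) covers 1:i
4(u) covers 2:c
5(u) covers 4:u
6(b) covers 3:b
floor of heap: 0:i
completions by unplaced set U, small U first (add the entries for U minus each lowest piece of U):
  |U|=1: {5}:1  {6}:1
  |U|=2: {3,6}:1  {4,5}:1  {5,6}:2
  |U|=3: {2,4,5}:1  {3,5,6}:3  {4,5,6}:3
  |U|=4: {2,4,5,6}:4  {3,4,5,6}:6
  |U|=5: {2,3,4,5,6}:10
  start at 0(i): 10

10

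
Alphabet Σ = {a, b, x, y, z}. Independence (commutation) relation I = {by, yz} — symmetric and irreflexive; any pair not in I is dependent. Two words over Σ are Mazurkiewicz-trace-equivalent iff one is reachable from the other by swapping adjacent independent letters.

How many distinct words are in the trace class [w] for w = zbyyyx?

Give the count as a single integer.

10

0(z) covers ∅
1(b) covers 0:z
2(y) covers ∅
3(y) covers 2:y
4(y) covers 3:y
5(x) covers 1:b, 4:y
floor of heap: 0:z, 2:y
completions by unplaced set U, small U first (add the entries for U minus each lowest piece of U):
  |U|=1: {5}:1
  |U|=2: {1,5}:1  {4,5}:1
  |U|=3: {0,1,5}:1  {1,4,5}:2  {3,4,5}:1
  |U|=4: {0,1,4,5}:3  {1,3,4,5}:3  {2,3,4,5}:1
  start at 0(z): 4
  start at 2(y): 6
sum over floor = 10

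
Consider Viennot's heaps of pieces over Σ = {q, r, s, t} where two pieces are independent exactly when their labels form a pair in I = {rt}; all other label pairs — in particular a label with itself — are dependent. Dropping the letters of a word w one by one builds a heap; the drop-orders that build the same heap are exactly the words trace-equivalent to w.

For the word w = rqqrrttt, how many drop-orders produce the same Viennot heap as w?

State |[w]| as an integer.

#0=r has no predecessor
#1=q depends on [0:r]
#2=q depends on [1:q]
#3=r depends on [2:q]
#4=r depends on [3:r]
#5=t depends on [2:q]
#6=t depends on [5:t]
#7=t depends on [6:t]
sources: [0:r]
N(rest) = Σ N(rest − s) over sources s of rest; N(one piece) = 1:
  size 1 → [4]=1  [7]=1
  size 2 → [3,4]=1  [4,7]=2  [6,7]=1
  size 3 → [3,4,7]=3  [4,6,7]=3  [5,6,7]=1
  size 4 → [3,4,6,7]=6  [4,5,6,7]=4
  size 5 → [3,4,5,6,7]=10
  size 6 → [2,3,4,5,6,7]=10
  first=0(r) contributes 10

10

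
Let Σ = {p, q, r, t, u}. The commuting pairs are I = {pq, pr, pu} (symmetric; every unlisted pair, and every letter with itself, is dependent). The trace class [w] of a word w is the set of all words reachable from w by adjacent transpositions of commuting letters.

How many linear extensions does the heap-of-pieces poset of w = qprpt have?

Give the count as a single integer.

0(q) covers ∅
1(p) covers ∅
2(r) covers 0:q
3(p) covers 1:p
4(t) covers 2:r, 3:p
floor of heap: 0:q, 1:p
completions by unplaced set U, small U first (add the entries for U minus each lowest piece of U):
  |U|=1: {4}:1
  |U|=2: {2,4}:1  {3,4}:1
  |U|=3: {0,2,4}:1  {1,3,4}:1  {2,3,4}:2
  start at 0(q): 3
  start at 1(p): 3
sum over floor = 6

6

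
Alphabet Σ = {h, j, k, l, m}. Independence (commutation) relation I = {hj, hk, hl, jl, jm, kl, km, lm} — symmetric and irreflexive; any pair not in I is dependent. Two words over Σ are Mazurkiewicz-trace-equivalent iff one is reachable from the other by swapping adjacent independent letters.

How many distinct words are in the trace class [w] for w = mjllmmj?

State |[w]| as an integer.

piece 0:m — minimal
piece 1:j — minimal
piece 2:l — minimal
piece 3:l rests on {2:l}
piece 4:m rests on {0:m}
piece 5:m rests on {4:m}
piece 6:j rests on {1:j}
minimal pieces: {0:m, 1:j, 2:l}
ways to finish when only these pieces remain (= sum over removing one remaining piece with nothing left below it):
  1 left: {3}→1  {5}→1  {6}→1
  2 left: {1,6}→1  {2,3}→1  {3,5}→2  {3,6}→2  {4,5}→1  {5,6}→2
  3 left: {0,4,5}→1  {1,3,6}→3  {1,5,6}→3  {2,3,5}→3  {2,3,6}→3  {3,4,5}→3  {3,5,6}→6  {4,5,6}→3
  4 left: {0,3,4,5}→4  {0,4,5,6}→4  {1,2,3,6}→6  {1,3,5,6}→12  {1,4,5,6}→6  {2,3,4,5}→6  {2,3,5,6}→12  {3,4,5,6}→12
  5 left: {0,1,4,5,6}→10  {0,2,3,4,5}→10  {0,3,4,5,6}→20  {1,2,3,5,6}→30  {1,3,4,5,6}→30  {2,3,4,5,6}→30
  placing 0:m first → 90 extensions
  placing 1:j first → 60 extensions
  placing 2:l first → 60 extensions
total linear extensions = 210

210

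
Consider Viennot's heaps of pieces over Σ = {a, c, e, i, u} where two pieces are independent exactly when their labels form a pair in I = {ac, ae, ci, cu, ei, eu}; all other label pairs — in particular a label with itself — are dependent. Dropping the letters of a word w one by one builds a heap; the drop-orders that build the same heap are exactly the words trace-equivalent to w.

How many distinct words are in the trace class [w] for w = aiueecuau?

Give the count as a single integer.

piece 0:a — minimal
piece 1:i rests on {0:a}
piece 2:u rests on {1:i}
piece 3:e — minimal
piece 4:e rests on {3:e}
piece 5:c rests on {4:e}
piece 6:u rests on {2:u}
piece 7:a rests on {6:u}
piece 8:u rests on {7:a}
minimal pieces: {0:a, 3:e}
ways to finish when only these pieces remain (= sum over removing one remaining piece with nothing left below it):
  1 left: {5}→1  {8}→1
  2 left: {4,5}→1  {5,8}→2  {7,8}→1
  3 left: {3,4,5}→1  {4,5,8}→3  {5,7,8}→3  {6,7,8}→1
  4 left: {2,6,7,8}→1  {3,4,5,8}→4  {4,5,7,8}→6  {5,6,7,8}→4
  5 left: {1,2,6,7,8}→1  {2,5,6,7,8}→5  {3,4,5,7,8}→10  {4,5,6,7,8}→10
  6 left: {0,1,2,6,7,8}→1  {1,2,5,6,7,8}→6  {2,4,5,6,7,8}→15  {3,4,5,6,7,8}→20
  7 left: {0,1,2,5,6,7,8}→7  {1,2,4,5,6,7,8}→21  {2,3,4,5,6,7,8}→35
  placing 0:a first → 56 extensions
  placing 3:e first → 28 extensions
total linear extensions = 84

84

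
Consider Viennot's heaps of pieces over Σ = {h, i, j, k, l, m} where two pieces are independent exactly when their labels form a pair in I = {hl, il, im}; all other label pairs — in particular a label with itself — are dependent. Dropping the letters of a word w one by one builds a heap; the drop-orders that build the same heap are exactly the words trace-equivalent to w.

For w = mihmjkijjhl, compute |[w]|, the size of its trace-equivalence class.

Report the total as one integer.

0(m) covers ∅
1(i) covers ∅
2(h) covers 0:m, 1:i
3(m) covers 2:h
4(j) covers 3:m
5(k) covers 4:j
6(i) covers 5:k
7(j) covers 6:i
8(j) covers 7:j
9(h) covers 8:j
10(l) covers 8:j
floor of heap: 0:m, 1:i
completions by unplaced set U, small U first (add the entries for U minus each lowest piece of U):
  |U|=1: {9}:1  {10}:1
  |U|=2: {9,10}:2
  |U|=3: {8,9,10}:2
  |U|=4: {7,8,9,10}:2
  |U|=5: {6,7,8,9,10}:2
  |U|=6: {5,6,7,8,9,10}:2
  |U|=7: {4,5,6,7,8,9,10}:2
  |U|=8: {3,4,5,6,7,8,9,10}:2
  |U|=9: {2,3,4,5,6,7,8,9,10}:2
  start at 0(m): 2
  start at 1(i): 2
sum over floor = 4

4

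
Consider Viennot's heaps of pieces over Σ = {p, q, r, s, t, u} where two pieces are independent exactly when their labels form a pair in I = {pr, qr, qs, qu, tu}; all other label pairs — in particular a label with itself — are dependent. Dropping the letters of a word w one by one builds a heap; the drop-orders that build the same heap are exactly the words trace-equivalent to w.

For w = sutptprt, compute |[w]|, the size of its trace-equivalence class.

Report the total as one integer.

#0=s has no predecessor
#1=u depends on [0:s]
#2=t depends on [0:s]
#3=p depends on [1:u, 2:t]
#4=t depends on [3:p]
#5=p depends on [4:t]
#6=r depends on [4:t]
#7=t depends on [5:p, 6:r]
sources: [0:s]
N(rest) = Σ N(rest − s) over sources s of rest; N(one piece) = 1:
  size 1 → [7]=1
  size 2 → [5,7]=1  [6,7]=1
  size 3 → [5,6,7]=2
  size 4 → [4,5,6,7]=2
  size 5 → [3,4,5,6,7]=2
  size 6 → [1,3,4,5,6,7]=2  [2,3,4,5,6,7]=2
  first=0(s) contributes 4

4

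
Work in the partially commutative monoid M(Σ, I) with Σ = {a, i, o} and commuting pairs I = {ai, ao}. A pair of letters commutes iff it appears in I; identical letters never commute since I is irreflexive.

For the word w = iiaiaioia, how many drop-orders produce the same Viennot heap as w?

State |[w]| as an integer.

0(i) covers ∅
1(i) covers 0:i
2(a) covers ∅
3(i) covers 1:i
4(a) covers 2:a
5(i) covers 3:i
6(o) covers 5:i
7(i) covers 6:o
8(a) covers 4:a
floor of heap: 0:i, 2:a
completions by unplaced set U, small U first (add the entries for U minus each lowest piece of U):
  |U|=1: {7}:1  {8}:1
  |U|=2: {4,8}:1  {6,7}:1  {7,8}:2
  |U|=3: {2,4,8}:1  {4,7,8}:3  {5,6,7}:1  {6,7,8}:3
  |U|=4: {2,4,7,8}:4  {3,5,6,7}:1  {4,6,7,8}:6  {5,6,7,8}:4
  |U|=5: {1,3,5,6,7}:1  {2,4,6,7,8}:10  {3,5,6,7,8}:5  {4,5,6,7,8}:10
  |U|=6: {0,1,3,5,6,7}:1  {1,3,5,6,7,8}:6  {2,4,5,6,7,8}:20  {3,4,5,6,7,8}:15
  |U|=7: {0,1,3,5,6,7,8}:7  {1,3,4,5,6,7,8}:21  {2,3,4,5,6,7,8}:35
  start at 0(i): 56
  start at 2(a): 28
sum over floor = 84

84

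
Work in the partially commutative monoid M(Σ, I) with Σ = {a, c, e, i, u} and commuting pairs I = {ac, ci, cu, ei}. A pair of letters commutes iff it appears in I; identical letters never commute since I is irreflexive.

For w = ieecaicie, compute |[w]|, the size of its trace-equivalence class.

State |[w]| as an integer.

69

piece 0:i — minimal
piece 1:e — minimal
piece 2:e rests on {1:e}
piece 3:c rests on {2:e}
piece 4:a rests on {0:i, 2:e}
piece 5:i rests on {4:a}
piece 6:c rests on {3:c}
piece 7:i rests on {5:i}
piece 8:e rests on {4:a, 6:c}
minimal pieces: {0:i, 1:e}
ways to finish when only these pieces remain (= sum over removing one remaining piece with nothing left below it):
  1 left: {7}→1  {8}→1
  2 left: {5,7}→1  {6,8}→1  {7,8}→2
  3 left: {3,6,8}→1  {5,7,8}→3  {6,7,8}→3
  4 left: {3,6,7,8}→4  {4,5,7,8}→3  {5,6,7,8}→6
  5 left: {0,4,5,7,8}→3  {3,5,6,7,8}→10  {4,5,6,7,8}→9
  6 left: {0,4,5,6,7,8}→12  {3,4,5,6,7,8}→19
  7 left: {0,3,4,5,6,7,8}→31  {2,3,4,5,6,7,8}→19
  placing 0:i first → 19 extensions
  placing 1:e first → 50 extensions
total linear extensions = 69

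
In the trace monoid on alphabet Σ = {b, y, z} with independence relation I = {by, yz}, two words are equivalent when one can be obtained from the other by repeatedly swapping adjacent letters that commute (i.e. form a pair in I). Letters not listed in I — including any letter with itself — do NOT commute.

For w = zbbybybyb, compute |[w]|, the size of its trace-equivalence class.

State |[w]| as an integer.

piece 0:z — minimal
piece 1:b rests on {0:z}
piece 2:b rests on {1:b}
piece 3:y — minimal
piece 4:b rests on {2:b}
piece 5:y rests on {3:y}
piece 6:b rests on {4:b}
piece 7:y rests on {5:y}
piece 8:b rests on {6:b}
minimal pieces: {0:z, 3:y}
ways to finish when only these pieces remain (= sum over removing one remaining piece with nothing left below it):
  1 left: {7}→1  {8}→1
  2 left: {5,7}→1  {6,8}→1  {7,8}→2
  3 left: {3,5,7}→1  {4,6,8}→1  {5,7,8}→3  {6,7,8}→3
  4 left: {2,4,6,8}→1  {3,5,7,8}→4  {4,6,7,8}→4  {5,6,7,8}→6
  5 left: {1,2,4,6,8}→1  {2,4,6,7,8}→5  {3,5,6,7,8}→10  {4,5,6,7,8}→10
  6 left: {0,1,2,4,6,8}→1  {1,2,4,6,7,8}→6  {2,4,5,6,7,8}→15  {3,4,5,6,7,8}→20
  7 left: {0,1,2,4,6,7,8}→7  {1,2,4,5,6,7,8}→21  {2,3,4,5,6,7,8}→35
  placing 0:z first → 56 extensions
  placing 3:y first → 28 extensions
total linear extensions = 84

84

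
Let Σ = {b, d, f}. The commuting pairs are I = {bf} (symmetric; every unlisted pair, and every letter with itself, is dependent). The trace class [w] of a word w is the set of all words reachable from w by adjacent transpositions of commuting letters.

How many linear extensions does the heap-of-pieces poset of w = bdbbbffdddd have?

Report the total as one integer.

#0=b has no predecessor
#1=d depends on [0:b]
#2=b depends on [1:d]
#3=b depends on [2:b]
#4=b depends on [3:b]
#5=f depends on [1:d]
#6=f depends on [5:f]
#7=d depends on [4:b, 6:f]
#8=d depends on [7:d]
#9=d depends on [8:d]
#10=d depends on [9:d]
sources: [0:b]
N(rest) = Σ N(rest − s) over sources s of rest; N(one piece) = 1:
  size 1 → [10]=1
  size 2 → [9,10]=1
  size 3 → [8,9,10]=1
  size 4 → [7,8,9,10]=1
  size 5 → [4,7,8,9,10]=1  [6,7,8,9,10]=1
  size 6 → [3,4,7,8,9,10]=1  [4,6,7,8,9,10]=2  [5,6,7,8,9,10]=1
  size 7 → [2,3,4,7,8,9,10]=1  [3,4,6,7,8,9,10]=3  [4,5,6,7,8,9,10]=3
  size 8 → [2,3,4,6,7,8,9,10]=4  [3,4,5,6,7,8,9,10]=6
  size 9 → [2,3,4,5,6,7,8,9,10]=10
  first=0(b) contributes 10

10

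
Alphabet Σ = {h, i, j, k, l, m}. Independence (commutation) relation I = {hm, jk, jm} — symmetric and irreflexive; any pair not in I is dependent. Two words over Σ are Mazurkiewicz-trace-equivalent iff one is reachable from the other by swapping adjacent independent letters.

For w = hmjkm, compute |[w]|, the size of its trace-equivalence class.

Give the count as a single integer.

#0=h has no predecessor
#1=m has no predecessor
#2=j depends on [0:h]
#3=k depends on [0:h, 1:m]
#4=m depends on [3:k]
sources: [0:h, 1:m]
N(rest) = Σ N(rest − s) over sources s of rest; N(one piece) = 1:
  size 1 → [2]=1  [4]=1
  size 2 → [2,4]=2  [3,4]=1
  size 3 → [1,3,4]=1  [2,3,4]=3
  first=0(h) contributes 4
  first=1(m) contributes 3
|[w]| = 7

7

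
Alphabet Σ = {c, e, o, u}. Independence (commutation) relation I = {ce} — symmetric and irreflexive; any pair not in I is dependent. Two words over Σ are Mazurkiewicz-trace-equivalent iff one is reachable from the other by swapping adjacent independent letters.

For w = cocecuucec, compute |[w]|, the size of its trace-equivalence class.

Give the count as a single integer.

drop 0:c onto floor
drop 1:o onto {0:c}
drop 2:c onto {1:o}
drop 3:e onto {1:o}
drop 4:c onto {2:c}
drop 5:u onto {3:e, 4:c}
drop 6:u onto {5:u}
drop 7:c onto {6:u}
drop 8:e onto {6:u}
drop 9:c onto {7:c}
ground layer = {0:c}
drop-orders for the pieces not yet dropped (sum over which currently-grounded one goes next):
  1 to go: {8} 1  {9} 1
  2 to go: {7,9} 1  {8,9} 2
  3 to go: {7,8,9} 3
  4 to go: {6,7,8,9} 3
  5 to go: {5,6,7,8,9} 3
  6 to go: {3,5,6,7,8,9} 3  {4,5,6,7,8,9} 3
  7 to go: {2,4,5,6,7,8,9} 3  {3,4,5,6,7,8,9} 6
  8 to go: {2,3,4,5,6,7,8,9} 9
  if 0:c drops first: 9 orders

9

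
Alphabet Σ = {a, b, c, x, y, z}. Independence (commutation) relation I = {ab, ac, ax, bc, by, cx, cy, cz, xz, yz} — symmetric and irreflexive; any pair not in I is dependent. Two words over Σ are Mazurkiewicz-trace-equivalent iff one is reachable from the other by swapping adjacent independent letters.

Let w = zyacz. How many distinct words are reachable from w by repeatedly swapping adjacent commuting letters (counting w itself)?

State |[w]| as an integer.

10

piece 0:z — minimal
piece 1:y — minimal
piece 2:a rests on {0:z, 1:y}
piece 3:c — minimal
piece 4:z rests on {2:a}
minimal pieces: {0:z, 1:y, 3:c}
ways to finish when only these pieces remain (= sum over removing one remaining piece with nothing left below it):
  1 left: {3}→1  {4}→1
  2 left: {2,4}→1  {3,4}→2
  3 left: {0,2,4}→1  {1,2,4}→1  {2,3,4}→3
  placing 0:z first → 4 extensions
  placing 1:y first → 4 extensions
  placing 3:c first → 2 extensions
total linear extensions = 10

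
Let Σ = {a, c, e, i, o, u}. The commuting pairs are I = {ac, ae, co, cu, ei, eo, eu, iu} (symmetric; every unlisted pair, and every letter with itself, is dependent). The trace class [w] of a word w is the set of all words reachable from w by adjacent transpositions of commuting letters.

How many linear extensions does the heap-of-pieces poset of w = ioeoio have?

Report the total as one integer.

piece 0:i — minimal
piece 1:o rests on {0:i}
piece 2:e — minimal
piece 3:o rests on {1:o}
piece 4:i rests on {3:o}
piece 5:o rests on {4:i}
minimal pieces: {0:i, 2:e}
ways to finish when only these pieces remain (= sum over removing one remaining piece with nothing left below it):
  1 left: {2}→1  {5}→1
  2 left: {2,5}→2  {4,5}→1
  3 left: {2,4,5}→3  {3,4,5}→1
  4 left: {1,3,4,5}→1  {2,3,4,5}→4
  placing 0:i first → 5 extensions
  placing 2:e first → 1 extensions
total linear extensions = 6

6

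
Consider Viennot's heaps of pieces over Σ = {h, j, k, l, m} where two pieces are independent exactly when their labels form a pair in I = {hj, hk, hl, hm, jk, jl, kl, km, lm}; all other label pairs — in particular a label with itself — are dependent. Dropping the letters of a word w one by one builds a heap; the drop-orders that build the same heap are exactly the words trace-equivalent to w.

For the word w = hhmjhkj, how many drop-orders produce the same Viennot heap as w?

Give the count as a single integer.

drop 0:h onto floor
drop 1:h onto {0:h}
drop 2:m onto floor
drop 3:j onto {2:m}
drop 4:h onto {1:h}
drop 5:k onto floor
drop 6:j onto {3:j}
ground layer = {0:h, 2:m, 5:k}
drop-orders for the pieces not yet dropped (sum over which currently-grounded one goes next):
  1 to go: {4} 1  {5} 1  {6} 1
  2 to go: {1,4} 1  {3,6} 1  {4,5} 2  {4,6} 2  {5,6} 2
  3 to go: {0,1,4} 1  {1,4,5} 3  {1,4,6} 3  {2,3,6} 1  {3,4,6} 3  {3,5,6} 3  {4,5,6} 6
  4 to go: {0,1,4,5} 4  {0,1,4,6} 4  {1,3,4,6} 6  {1,4,5,6} 12  {2,3,4,6} 4  {2,3,5,6} 4  {3,4,5,6} 12
  5 to go: {0,1,3,4,6} 10  {0,1,4,5,6} 20  {1,2,3,4,6} 10  {1,3,4,5,6} 30  {2,3,4,5,6} 20
  if 0:h drops first: 60 orders
  if 2:m drops first: 60 orders
  if 5:k drops first: 20 orders
heap linearizations: 140

140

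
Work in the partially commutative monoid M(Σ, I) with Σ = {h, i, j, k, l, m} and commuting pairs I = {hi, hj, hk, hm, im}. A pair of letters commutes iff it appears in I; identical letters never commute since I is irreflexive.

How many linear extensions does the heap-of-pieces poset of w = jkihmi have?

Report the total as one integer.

piece 0:j — minimal
piece 1:k rests on {0:j}
piece 2:i rests on {1:k}
piece 3:h — minimal
piece 4:m rests on {1:k}
piece 5:i rests on {2:i}
minimal pieces: {0:j, 3:h}
ways to finish when only these pieces remain (= sum over removing one remaining piece with nothing left below it):
  1 left: {3}→1  {4}→1  {5}→1
  2 left: {2,5}→1  {3,4}→2  {3,5}→2  {4,5}→2
  3 left: {2,3,5}→3  {2,4,5}→3  {3,4,5}→6
  4 left: {1,2,4,5}→3  {2,3,4,5}→12
  placing 0:j first → 15 extensions
  placing 3:h first → 3 extensions
total linear extensions = 18

18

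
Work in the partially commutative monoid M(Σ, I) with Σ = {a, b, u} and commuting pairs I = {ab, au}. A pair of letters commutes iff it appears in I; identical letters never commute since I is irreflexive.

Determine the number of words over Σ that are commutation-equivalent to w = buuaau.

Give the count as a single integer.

15

drop 0:b onto floor
drop 1:u onto {0:b}
drop 2:u onto {1:u}
drop 3:a onto floor
drop 4:a onto {3:a}
drop 5:u onto {2:u}
ground layer = {0:b, 3:a}
drop-orders for the pieces not yet dropped (sum over which currently-grounded one goes next):
  1 to go: {4} 1  {5} 1
  2 to go: {2,5} 1  {3,4} 1  {4,5} 2
  3 to go: {1,2,5} 1  {2,4,5} 3  {3,4,5} 3
  4 to go: {0,1,2,5} 1  {1,2,4,5} 4  {2,3,4,5} 6
  if 0:b drops first: 10 orders
  if 3:a drops first: 5 orders
heap linearizations: 15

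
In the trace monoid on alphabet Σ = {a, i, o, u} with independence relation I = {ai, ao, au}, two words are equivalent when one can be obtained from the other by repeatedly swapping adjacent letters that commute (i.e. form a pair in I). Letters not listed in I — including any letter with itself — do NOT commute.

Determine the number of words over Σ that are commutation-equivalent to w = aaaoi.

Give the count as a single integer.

10

piece 0:a — minimal
piece 1:a rests on {0:a}
piece 2:a rests on {1:a}
piece 3:o — minimal
piece 4:i rests on {3:o}
minimal pieces: {0:a, 3:o}
ways to finish when only these pieces remain (= sum over removing one remaining piece with nothing left below it):
  1 left: {2}→1  {4}→1
  2 left: {1,2}→1  {2,4}→2  {3,4}→1
  3 left: {0,1,2}→1  {1,2,4}→3  {2,3,4}→3
  placing 0:a first → 6 extensions
  placing 3:o first → 4 extensions
total linear extensions = 10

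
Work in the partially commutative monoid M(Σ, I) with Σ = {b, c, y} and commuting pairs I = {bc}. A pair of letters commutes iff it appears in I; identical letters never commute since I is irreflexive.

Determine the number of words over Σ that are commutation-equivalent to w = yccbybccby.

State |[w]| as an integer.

18

0(y) covers ∅
1(c) covers 0:y
2(c) covers 1:c
3(b) covers 0:y
4(y) covers 2:c, 3:b
5(b) covers 4:y
6(c) covers 4:y
7(c) covers 6:c
8(b) covers 5:b
9(y) covers 7:c, 8:b
floor of heap: 0:y
completions by unplaced set U, small U first (add the entries for U minus each lowest piece of U):
  |U|=1: {9}:1
  |U|=2: {7,9}:1  {8,9}:1
  |U|=3: {5,8,9}:1  {6,7,9}:1  {7,8,9}:2
  |U|=4: {5,7,8,9}:3  {6,7,8,9}:3
  |U|=5: {5,6,7,8,9}:6
  |U|=6: {4,5,6,7,8,9}:6
  |U|=7: {2,4,5,6,7,8,9}:6  {3,4,5,6,7,8,9}:6
  |U|=8: {1,2,4,5,6,7,8,9}:6  {2,3,4,5,6,7,8,9}:12
  start at 0(y): 18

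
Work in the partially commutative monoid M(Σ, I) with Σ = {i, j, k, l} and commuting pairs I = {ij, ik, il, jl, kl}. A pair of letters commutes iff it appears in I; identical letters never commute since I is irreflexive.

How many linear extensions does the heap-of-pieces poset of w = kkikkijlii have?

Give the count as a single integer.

0(k) covers ∅
1(k) covers 0:k
2(i) covers ∅
3(k) covers 1:k
4(k) covers 3:k
5(i) covers 2:i
6(j) covers 4:k
7(l) covers ∅
8(i) covers 5:i
9(i) covers 8:i
floor of heap: 0:k, 2:i, 7:l
completions by unplaced set U, small U first (add the entries for U minus each lowest piece of U):
  |U|=1: {6}:1  {7}:1  {9}:1
  |U|=2: {4,6}:1  {6,7}:2  {6,9}:2  {7,9}:2  {8,9}:1
  |U|=3: {3,4,6}:1  {4,6,7}:3  {4,6,9}:3  {5,8,9}:1  {6,7,9}:6  {6,8,9}:3  {7,8,9}:3
  |U|=4: {1,3,4,6}:1  {2,5,8,9}:1  {3,4,6,7}:4  {3,4,6,9}:4  {4,6,7,9}:12  {4,6,8,9}:6  {5,6,8,9}:4  {5,7,8,9}:4  {6,7,8,9}:12
  |U|=5: {0,1,3,4,6}:1  {1,3,4,6,7}:5  {1,3,4,6,9}:5  {2,5,6,8,9}:5  {2,5,7,8,9}:5  {3,4,6,7,9}:20  {3,4,6,8,9}:10  {4,5,6,8,9}:10  {4,6,7,8,9}:30  {5,6,7,8,9}:20
  |U|=6: {0,1,3,4,6,7}:6  {0,1,3,4,6,9}:6  {1,3,4,6,7,9}:30  {1,3,4,6,8,9}:15  {2,4,5,6,8,9}:15  {2,5,6,7,8,9}:30  {3,4,5,6,8,9}:20  {3,4,6,7,8,9}:60  {4,5,6,7,8,9}:60
  |U|=7: {0,1,3,4,6,7,9}:42  {0,1,3,4,6,8,9}:21  {1,3,4,5,6,8,9}:35  {1,3,4,6,7,8,9}:105  {2,3,4,5,6,8,9}:35  {2,4,5,6,7,8,9}:105  {3,4,5,6,7,8,9}:140
  |U|=8: {0,1,3,4,5,6,8,9}:56  {0,1,3,4,6,7,8,9}:168  {1,2,3,4,5,6,8,9}:70  {1,3,4,5,6,7,8,9}:280  {2,3,4,5,6,7,8,9}:280
  start at 0(k): 630
  start at 2(i): 504
  start at 7(l): 126
sum over floor = 1260

1260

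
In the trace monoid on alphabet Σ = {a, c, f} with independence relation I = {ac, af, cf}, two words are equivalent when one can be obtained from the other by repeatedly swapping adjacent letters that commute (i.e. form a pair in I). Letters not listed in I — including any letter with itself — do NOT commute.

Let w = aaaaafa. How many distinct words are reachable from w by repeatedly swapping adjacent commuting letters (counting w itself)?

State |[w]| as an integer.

7

piece 0:a — minimal
piece 1:a rests on {0:a}
piece 2:a rests on {1:a}
piece 3:a rests on {2:a}
piece 4:a rests on {3:a}
piece 5:f — minimal
piece 6:a rests on {4:a}
minimal pieces: {0:a, 5:f}
ways to finish when only these pieces remain (= sum over removing one remaining piece with nothing left below it):
  1 left: {5}→1  {6}→1
  2 left: {4,6}→1  {5,6}→2
  3 left: {3,4,6}→1  {4,5,6}→3
  4 left: {2,3,4,6}→1  {3,4,5,6}→4
  5 left: {1,2,3,4,6}→1  {2,3,4,5,6}→5
  placing 0:a first → 6 extensions
  placing 5:f first → 1 extensions
total linear extensions = 7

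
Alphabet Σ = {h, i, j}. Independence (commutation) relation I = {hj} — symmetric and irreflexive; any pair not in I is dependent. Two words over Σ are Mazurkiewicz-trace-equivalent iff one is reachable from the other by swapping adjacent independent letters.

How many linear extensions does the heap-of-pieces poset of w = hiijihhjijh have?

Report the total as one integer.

piece 0:h — minimal
piece 1:i rests on {0:h}
piece 2:i rests on {1:i}
piece 3:j rests on {2:i}
piece 4:i rests on {3:j}
piece 5:h rests on {4:i}
piece 6:h rests on {5:h}
piece 7:j rests on {4:i}
piece 8:i rests on {6:h, 7:j}
piece 9:j rests on {8:i}
piece 10:h rests on {8:i}
minimal pieces: {0:h}
ways to finish when only these pieces remain (= sum over removing one remaining piece with nothing left below it):
  1 left: {9}→1  {10}→1
  2 left: {9,10}→2
  3 left: {8,9,10}→2
  4 left: {6,8,9,10}→2  {7,8,9,10}→2
  5 left: {5,6,8,9,10}→2  {6,7,8,9,10}→4
  6 left: {5,6,7,8,9,10}→6
  7 left: {4,5,6,7,8,9,10}→6
  8 left: {3,4,5,6,7,8,9,10}→6
  9 left: {2,3,4,5,6,7,8,9,10}→6
  placing 0:h first → 6 extensions

6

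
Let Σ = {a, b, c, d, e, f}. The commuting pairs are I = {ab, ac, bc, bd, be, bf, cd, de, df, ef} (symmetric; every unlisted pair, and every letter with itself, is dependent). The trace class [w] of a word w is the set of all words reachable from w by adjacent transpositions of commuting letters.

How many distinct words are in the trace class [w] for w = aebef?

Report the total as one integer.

15

#0=a has no predecessor
#1=e depends on [0:a]
#2=b has no predecessor
#3=e depends on [1:e]
#4=f depends on [0:a]
sources: [0:a, 2:b]
N(rest) = Σ N(rest − s) over sources s of rest; N(one piece) = 1:
  size 1 → [2]=1  [3]=1  [4]=1
  size 2 → [1,3]=1  [2,3]=2  [2,4]=2  [3,4]=2
  size 3 → [1,2,3]=3  [1,3,4]=3  [2,3,4]=6
  first=0(a) contributes 12
  first=2(b) contributes 3
|[w]| = 15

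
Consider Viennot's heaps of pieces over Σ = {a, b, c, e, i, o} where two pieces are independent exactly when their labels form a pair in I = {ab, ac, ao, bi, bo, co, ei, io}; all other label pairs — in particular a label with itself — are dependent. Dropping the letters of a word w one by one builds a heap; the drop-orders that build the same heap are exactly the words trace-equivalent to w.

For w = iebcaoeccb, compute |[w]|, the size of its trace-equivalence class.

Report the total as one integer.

#0=i has no predecessor
#1=e has no predecessor
#2=b depends on [1:e]
#3=c depends on [0:i, 2:b]
#4=a depends on [0:i, 1:e]
#5=o depends on [1:e]
#6=e depends on [3:c, 4:a, 5:o]
#7=c depends on [6:e]
#8=c depends on [7:c]
#9=b depends on [8:c]
sources: [0:i, 1:e]
N(rest) = Σ N(rest − s) over sources s of rest; N(one piece) = 1:
  size 1 → [9]=1
  size 2 → [8,9]=1
  size 3 → [7,8,9]=1
  size 4 → [6,7,8,9]=1
  size 5 → [3,6,7,8,9]=1  [4,6,7,8,9]=1  [5,6,7,8,9]=1
  size 6 → [2,3,6,7,8,9]=1  [3,4,6,7,8,9]=2  [3,5,6,7,8,9]=2  [4,5,6,7,8,9]=2
  size 7 → [0,3,4,6,7,8,9]=2  [2,3,4,6,7,8,9]=3  [2,3,5,6,7,8,9]=3  [3,4,5,6,7,8,9]=6
  size 8 → [0,2,3,4,6,7,8,9]=5  [0,3,4,5,6,7,8,9]=8  [2,3,4,5,6,7,8,9]=12
  first=0(i) contributes 12
  first=1(e) contributes 25
|[w]| = 37

37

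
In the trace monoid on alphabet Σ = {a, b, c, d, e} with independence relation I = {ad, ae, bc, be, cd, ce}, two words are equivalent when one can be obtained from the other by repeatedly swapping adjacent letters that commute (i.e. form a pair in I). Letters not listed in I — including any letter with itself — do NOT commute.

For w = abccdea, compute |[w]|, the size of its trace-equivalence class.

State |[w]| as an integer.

drop 0:a onto floor
drop 1:b onto {0:a}
drop 2:c onto {0:a}
drop 3:c onto {2:c}
drop 4:d onto {1:b}
drop 5:e onto {4:d}
drop 6:a onto {1:b, 3:c}
ground layer = {0:a}
drop-orders for the pieces not yet dropped (sum over which currently-grounded one goes next):
  1 to go: {5} 1  {6} 1
  2 to go: {3,6} 1  {4,5} 1  {5,6} 2
  3 to go: {2,3,6} 1  {3,5,6} 3  {4,5,6} 3
  4 to go: {1,4,5,6} 3  {2,3,5,6} 4  {3,4,5,6} 6
  5 to go: {1,3,4,5,6} 9  {2,3,4,5,6} 10
  if 0:a drops first: 19 orders

19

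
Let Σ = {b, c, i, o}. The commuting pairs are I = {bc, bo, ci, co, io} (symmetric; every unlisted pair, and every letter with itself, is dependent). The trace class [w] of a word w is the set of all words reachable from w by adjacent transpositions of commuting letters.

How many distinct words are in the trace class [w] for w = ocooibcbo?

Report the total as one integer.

0(o) covers ∅
1(c) covers ∅
2(o) covers 0:o
3(o) covers 2:o
4(i) covers ∅
5(b) covers 4:i
6(c) covers 1:c
7(b) covers 5:b
8(o) covers 3:o
floor of heap: 0:o, 1:c, 4:i
completions by unplaced set U, small U first (add the entries for U minus each lowest piece of U):
  |U|=1: {6}:1  {7}:1  {8}:1
  |U|=2: {1,6}:1  {3,8}:1  {5,7}:1  {6,7}:2  {6,8}:2  {7,8}:2
  |U|=3: {1,6,7}:3  {1,6,8}:3  {2,3,8}:1  {3,6,8}:3  {3,7,8}:3  {4,5,7}:1  {5,6,7}:3  {5,7,8}:3  {6,7,8}:6
  |U|=4: {0,2,3,8}:1  {1,3,6,8}:6  {1,5,6,7}:6  {1,6,7,8}:12  {2,3,6,8}:4  {2,3,7,8}:4  {3,5,7,8}:6  {3,6,7,8}:12  {4,5,6,7}:4  {4,5,7,8}:4  {5,6,7,8}:12
  |U|=5: {0,2,3,6,8}:5  {0,2,3,7,8}:5  {1,2,3,6,8}:10  {1,3,6,7,8}:30  {1,4,5,6,7}:10  {1,5,6,7,8}:30  {2,3,5,7,8}:10  {2,3,6,7,8}:20  {3,4,5,7,8}:10  {3,5,6,7,8}:30  {4,5,6,7,8}:20
  |U|=6: {0,1,2,3,6,8}:15  {0,2,3,5,7,8}:15  {0,2,3,6,7,8}:30  {1,2,3,6,7,8}:60  {1,3,5,6,7,8}:90  {1,4,5,6,7,8}:60  {2,3,4,5,7,8}:20  {2,3,5,6,7,8}:60  {3,4,5,6,7,8}:60
  |U|=7: {0,1,2,3,6,7,8}:105  {0,2,3,4,5,7,8}:35  {0,2,3,5,6,7,8}:105  {1,2,3,5,6,7,8}:210  {1,3,4,5,6,7,8}:210  {2,3,4,5,6,7,8}:140
  start at 0(o): 560
  start at 1(c): 280
  start at 4(i): 420
sum over floor = 1260

1260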